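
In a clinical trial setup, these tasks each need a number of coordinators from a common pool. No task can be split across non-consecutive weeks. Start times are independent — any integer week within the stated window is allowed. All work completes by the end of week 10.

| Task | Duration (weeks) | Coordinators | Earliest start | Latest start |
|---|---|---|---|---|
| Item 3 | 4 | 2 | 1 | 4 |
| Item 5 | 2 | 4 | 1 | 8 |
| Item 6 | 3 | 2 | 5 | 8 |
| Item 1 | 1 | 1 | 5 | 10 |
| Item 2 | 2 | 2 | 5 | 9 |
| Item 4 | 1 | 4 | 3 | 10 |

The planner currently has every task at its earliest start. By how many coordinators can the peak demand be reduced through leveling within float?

2

Early-start peak: w1:6  w2:6  w3:6  w4:2  w5:5  w6:4  w7:2  w8:0  w9:0  w10:0 ⇒ 6.
Leveled (Item 3@1, Item 5@5, Item 6@7, Item 1@7, Item 2@8, Item 4@10): w1:2  w2:2  w3:2  w4:2  w5:4  w6:4  w7:3  w8:4  w9:4  w10:4 ⇒ 4.
Reduction 6 − 4 = 2.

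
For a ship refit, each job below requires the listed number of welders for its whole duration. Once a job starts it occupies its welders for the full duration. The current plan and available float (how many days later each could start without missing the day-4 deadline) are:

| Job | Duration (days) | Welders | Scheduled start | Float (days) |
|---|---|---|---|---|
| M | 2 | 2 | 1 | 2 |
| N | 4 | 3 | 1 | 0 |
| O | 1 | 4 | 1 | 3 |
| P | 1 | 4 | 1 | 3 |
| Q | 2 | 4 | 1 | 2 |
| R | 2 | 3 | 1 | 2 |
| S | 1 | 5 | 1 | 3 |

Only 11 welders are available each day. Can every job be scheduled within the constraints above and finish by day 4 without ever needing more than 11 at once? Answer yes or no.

no

The minimum achievable peak is 12; 11 < 12, so no feasible schedule stays within the cap.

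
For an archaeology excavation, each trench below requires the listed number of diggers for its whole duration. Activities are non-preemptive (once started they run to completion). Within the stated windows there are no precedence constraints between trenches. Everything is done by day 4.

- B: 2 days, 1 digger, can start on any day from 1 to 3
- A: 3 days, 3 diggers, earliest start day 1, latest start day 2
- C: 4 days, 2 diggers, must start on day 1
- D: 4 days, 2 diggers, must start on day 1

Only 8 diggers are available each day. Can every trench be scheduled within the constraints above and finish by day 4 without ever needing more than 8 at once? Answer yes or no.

Schedule B@1, A@1, C@1, D@1: d1:8  d2:8  d3:7  d4:4 — peak 8 ≤ 8.

yes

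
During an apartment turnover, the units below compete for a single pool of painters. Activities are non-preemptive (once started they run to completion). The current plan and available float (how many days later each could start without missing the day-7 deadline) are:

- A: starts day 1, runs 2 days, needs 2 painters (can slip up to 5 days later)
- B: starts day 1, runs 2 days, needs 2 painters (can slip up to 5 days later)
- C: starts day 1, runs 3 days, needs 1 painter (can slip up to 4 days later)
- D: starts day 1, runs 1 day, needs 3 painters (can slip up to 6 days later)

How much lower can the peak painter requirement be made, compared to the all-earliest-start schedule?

5

Early-start peak: d1:8  d2:5  d3:1  d4:0  d5:0  d6:0  d7:0 ⇒ 8.
Leveled (A@1, B@3, C@1, D@5): d1:3  d2:3  d3:3  d4:2  d5:3  d6:0  d7:0 ⇒ 3.
Reduction 8 − 3 = 5.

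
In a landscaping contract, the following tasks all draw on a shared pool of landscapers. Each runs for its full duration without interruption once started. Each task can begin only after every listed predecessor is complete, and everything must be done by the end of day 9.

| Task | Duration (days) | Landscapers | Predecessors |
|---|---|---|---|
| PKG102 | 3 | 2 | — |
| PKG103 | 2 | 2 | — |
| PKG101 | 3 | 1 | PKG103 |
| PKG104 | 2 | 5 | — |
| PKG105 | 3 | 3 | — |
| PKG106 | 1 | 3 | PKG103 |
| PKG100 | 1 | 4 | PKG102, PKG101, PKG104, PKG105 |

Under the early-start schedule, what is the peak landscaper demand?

12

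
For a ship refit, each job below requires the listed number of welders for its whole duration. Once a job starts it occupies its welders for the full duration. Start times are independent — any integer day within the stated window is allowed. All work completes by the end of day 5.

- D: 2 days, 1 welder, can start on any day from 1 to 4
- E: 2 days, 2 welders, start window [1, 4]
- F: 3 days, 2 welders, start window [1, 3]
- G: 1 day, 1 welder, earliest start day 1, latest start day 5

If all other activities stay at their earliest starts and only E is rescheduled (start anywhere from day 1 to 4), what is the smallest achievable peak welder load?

4

E@1: d1:6  d2:5  d3:2  d4:0  d5:0 → peak 6
E@2: d1:4  d2:5  d3:4  d4:0  d5:0 → peak 5
E@3: d1:4  d2:3  d3:4  d4:2  d5:0 → peak 4
E@4: d1:4  d2:3  d3:2  d4:2  d5:2 → peak 4
Best is E@3, peak 4.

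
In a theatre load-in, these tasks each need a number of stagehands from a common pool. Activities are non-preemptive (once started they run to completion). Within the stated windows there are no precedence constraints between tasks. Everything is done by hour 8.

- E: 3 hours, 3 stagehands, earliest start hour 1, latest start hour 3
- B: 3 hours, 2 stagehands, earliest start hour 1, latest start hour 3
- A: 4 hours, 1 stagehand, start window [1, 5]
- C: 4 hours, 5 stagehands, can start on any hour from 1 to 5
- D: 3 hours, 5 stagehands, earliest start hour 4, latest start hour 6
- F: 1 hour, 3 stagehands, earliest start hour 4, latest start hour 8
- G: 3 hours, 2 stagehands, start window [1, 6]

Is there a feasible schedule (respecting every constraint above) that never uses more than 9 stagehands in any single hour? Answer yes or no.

The minimum achievable peak is 10; 9 < 10, so no feasible schedule stays within the cap.

no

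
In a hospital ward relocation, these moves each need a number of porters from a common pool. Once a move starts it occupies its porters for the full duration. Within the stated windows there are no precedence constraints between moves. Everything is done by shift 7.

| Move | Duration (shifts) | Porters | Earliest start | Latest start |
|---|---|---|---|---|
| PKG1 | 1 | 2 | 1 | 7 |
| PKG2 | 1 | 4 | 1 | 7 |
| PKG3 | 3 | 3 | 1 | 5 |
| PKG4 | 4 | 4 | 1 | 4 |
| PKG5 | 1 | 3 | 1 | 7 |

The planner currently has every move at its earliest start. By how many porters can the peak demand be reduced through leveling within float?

Early-start peak: s1:16  s2:7  s3:7  s4:4  s5:0  s6:0  s7:0 ⇒ 16.
Leveled (PKG1@1, PKG2@1, PKG3@2, PKG4@2, PKG5@5): s1:6  s2:7  s3:7  s4:7  s5:7  s6:0  s7:0 ⇒ 7.
Reduction 16 − 7 = 9.

9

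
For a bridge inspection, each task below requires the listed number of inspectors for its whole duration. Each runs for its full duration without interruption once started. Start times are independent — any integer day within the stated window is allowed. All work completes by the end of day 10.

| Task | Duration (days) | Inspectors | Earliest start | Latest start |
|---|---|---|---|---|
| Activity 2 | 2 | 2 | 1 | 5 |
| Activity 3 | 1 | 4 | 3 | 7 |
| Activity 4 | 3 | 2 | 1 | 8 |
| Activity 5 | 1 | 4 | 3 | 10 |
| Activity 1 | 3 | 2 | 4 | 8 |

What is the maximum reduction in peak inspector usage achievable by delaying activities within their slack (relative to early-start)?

6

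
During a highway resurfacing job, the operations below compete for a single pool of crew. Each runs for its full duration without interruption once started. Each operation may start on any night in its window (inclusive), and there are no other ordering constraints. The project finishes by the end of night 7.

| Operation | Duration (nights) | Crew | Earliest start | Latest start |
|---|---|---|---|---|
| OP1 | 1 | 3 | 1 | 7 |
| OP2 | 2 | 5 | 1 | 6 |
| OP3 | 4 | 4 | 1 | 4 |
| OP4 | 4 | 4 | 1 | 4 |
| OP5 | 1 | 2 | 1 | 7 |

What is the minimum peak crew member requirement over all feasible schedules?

Early-start (OP1@1, OP2@1, OP3@1, OP4@1, OP5@1) gives peak 18: n1:18  n2:13  n3:8  n4:8  n5:0  n6:0  n7:0.
Shift OP3→3, OP4→3, OP5→2.
Schedule OP1@1, OP2@1, OP3@3, OP4@3, OP5@2: n1:8  n2:7  n3:8  n4:8  n5:8  n6:8  n7:0 — peak 8.

8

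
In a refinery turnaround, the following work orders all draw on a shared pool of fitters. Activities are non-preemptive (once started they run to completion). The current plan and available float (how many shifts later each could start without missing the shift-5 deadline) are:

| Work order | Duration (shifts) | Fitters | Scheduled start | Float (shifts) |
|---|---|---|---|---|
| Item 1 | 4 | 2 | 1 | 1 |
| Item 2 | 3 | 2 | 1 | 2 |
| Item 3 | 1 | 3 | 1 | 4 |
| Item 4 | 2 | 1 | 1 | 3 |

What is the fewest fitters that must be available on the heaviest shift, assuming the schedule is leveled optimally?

4

Early-start (Item 1@1, Item 2@1, Item 3@1, Item 4@1) gives peak 8: s1:8  s2:5  s3:4  s4:2  s5:0.
Shift Item 3→5, Item 4→4.
Schedule Item 1@1, Item 2@1, Item 3@5, Item 4@4: s1:4  s2:4  s3:4  s4:3  s5:4 — peak 4.
Total fitter-shifts = 19 over 5 shifts ⇒ peak ≥ ⌈19/5⌉ = 4, so 4 is optimal.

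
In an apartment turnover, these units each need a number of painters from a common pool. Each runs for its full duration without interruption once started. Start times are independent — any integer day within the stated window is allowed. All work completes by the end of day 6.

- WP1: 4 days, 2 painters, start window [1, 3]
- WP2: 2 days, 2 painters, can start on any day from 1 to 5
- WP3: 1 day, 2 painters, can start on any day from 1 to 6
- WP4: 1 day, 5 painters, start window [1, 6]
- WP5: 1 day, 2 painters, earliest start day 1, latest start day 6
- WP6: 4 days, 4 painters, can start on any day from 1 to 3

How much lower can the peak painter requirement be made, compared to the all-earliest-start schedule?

10

Early-start peak: d1:17  d2:8  d3:6  d4:6  d5:0  d6:0 ⇒ 17.
Leveled (WP1@1, WP2@5, WP3@1, WP4@2, WP5@1, WP6@3): d1:6  d2:7  d3:6  d4:6  d5:6  d6:6 ⇒ 7.
Reduction 17 − 7 = 10.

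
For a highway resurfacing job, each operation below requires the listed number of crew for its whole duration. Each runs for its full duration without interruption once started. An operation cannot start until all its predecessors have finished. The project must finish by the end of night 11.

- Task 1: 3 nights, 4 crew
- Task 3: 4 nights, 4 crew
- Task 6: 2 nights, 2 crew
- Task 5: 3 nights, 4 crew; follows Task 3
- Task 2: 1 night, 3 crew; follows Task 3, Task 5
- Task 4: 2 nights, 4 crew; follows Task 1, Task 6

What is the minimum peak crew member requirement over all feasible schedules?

Early-start (Task 1@1, Task 3@1, Task 6@1, Task 5@5, Task 2@8, Task 4@4) gives peak 10: n1:10  n2:10  n3:8  n4:8  n5:8  n6:4  n7:4  n8:3  n9:0  n10:0  n11:0.
Shift Task 6→4, Task 4→6.
Schedule Task 1@1, Task 3@1, Task 6@4, Task 5@5, Task 2@8, Task 4@6: n1:8  n2:8  n3:8  n4:6  n5:6  n6:8  n7:8  n8:3  n9:0  n10:0  n11:0 — peak 8.

8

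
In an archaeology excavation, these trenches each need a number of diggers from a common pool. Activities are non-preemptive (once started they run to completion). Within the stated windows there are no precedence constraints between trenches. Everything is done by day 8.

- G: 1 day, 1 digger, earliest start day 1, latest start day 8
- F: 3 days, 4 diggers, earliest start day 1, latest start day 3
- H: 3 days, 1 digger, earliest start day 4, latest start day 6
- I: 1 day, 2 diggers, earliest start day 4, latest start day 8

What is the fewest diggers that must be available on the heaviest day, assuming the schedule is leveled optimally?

Early-start (G@1, F@1, H@4, I@4) gives peak 5: d1:5  d2:4  d3:4  d4:3  d5:1  d6:1  d7:0  d8:0.
Shift F→2, H→5, I→5.
Schedule G@1, F@2, H@5, I@5: d1:1  d2:4  d3:4  d4:4  d5:3  d6:1  d7:1  d8:0 — peak 4.

4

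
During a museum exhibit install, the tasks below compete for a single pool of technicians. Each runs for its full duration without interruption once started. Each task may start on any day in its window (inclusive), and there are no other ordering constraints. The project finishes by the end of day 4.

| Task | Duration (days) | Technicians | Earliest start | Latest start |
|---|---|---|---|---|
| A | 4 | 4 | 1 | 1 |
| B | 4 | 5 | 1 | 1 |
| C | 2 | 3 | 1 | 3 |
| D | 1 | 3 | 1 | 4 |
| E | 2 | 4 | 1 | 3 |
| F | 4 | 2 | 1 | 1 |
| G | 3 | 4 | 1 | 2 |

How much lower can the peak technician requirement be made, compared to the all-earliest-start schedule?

6

Early-start peak: d1:25  d2:22  d3:15  d4:11 ⇒ 25.
Leveled (A@1, B@1, C@1, D@1, E@3, F@1, G@2): d1:17  d2:18  d3:19  d4:19 ⇒ 19.
Reduction 25 − 19 = 6.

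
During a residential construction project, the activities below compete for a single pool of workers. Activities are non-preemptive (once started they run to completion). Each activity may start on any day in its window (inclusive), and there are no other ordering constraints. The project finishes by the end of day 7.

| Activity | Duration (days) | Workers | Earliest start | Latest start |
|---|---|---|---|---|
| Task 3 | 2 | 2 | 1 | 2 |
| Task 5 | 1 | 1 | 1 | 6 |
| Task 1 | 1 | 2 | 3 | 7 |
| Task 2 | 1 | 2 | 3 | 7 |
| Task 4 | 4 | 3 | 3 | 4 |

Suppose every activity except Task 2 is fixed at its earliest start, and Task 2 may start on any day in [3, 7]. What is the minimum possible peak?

5

Task 2@3: d1:3  d2:2  d3:7  d4:3  d5:3  d6:3  d7:0 → peak 7
Task 2@4: d1:3  d2:2  d3:5  d4:5  d5:3  d6:3  d7:0 → peak 5
Task 2@5: d1:3  d2:2  d3:5  d4:3  d5:5  d6:3  d7:0 → peak 5
Task 2@6: d1:3  d2:2  d3:5  d4:3  d5:3  d6:5  d7:0 → peak 5
Task 2@7: d1:3  d2:2  d3:5  d4:3  d5:3  d6:3  d7:2 → peak 5
Best is Task 2@4, peak 5.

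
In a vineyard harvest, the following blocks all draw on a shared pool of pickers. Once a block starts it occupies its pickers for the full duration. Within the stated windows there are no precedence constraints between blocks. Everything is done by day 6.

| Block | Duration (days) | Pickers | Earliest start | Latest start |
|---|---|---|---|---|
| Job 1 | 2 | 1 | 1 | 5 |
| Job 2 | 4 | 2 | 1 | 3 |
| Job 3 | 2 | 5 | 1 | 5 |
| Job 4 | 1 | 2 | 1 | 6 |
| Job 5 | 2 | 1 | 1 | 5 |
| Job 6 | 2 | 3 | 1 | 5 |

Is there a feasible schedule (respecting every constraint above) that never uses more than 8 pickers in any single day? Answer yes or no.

yes

Schedule Job 1@1, Job 2@1, Job 3@5, Job 4@1, Job 5@1, Job 6@3: d1:6  d2:4  d3:5  d4:5  d5:5  d6:5 — peak 6 ≤ 8.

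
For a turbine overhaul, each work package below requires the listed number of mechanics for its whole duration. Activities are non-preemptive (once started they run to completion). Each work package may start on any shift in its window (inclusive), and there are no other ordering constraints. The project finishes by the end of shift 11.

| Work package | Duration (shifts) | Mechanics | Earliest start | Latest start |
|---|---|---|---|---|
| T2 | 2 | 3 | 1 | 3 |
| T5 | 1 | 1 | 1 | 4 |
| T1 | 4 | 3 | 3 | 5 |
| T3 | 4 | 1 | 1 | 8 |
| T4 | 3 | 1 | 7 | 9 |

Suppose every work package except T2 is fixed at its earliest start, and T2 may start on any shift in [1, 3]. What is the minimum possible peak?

T2@1: s1:5  s2:4  s3:4  s4:4  s5:3  s6:3  s7:1  s8:1  s9:1  s10:0  s11:0 → peak 5
T2@2: s1:2  s2:4  s3:7  s4:4  s5:3  s6:3  s7:1  s8:1  s9:1  s10:0  s11:0 → peak 7
T2@3: s1:2  s2:1  s3:7  s4:7  s5:3  s6:3  s7:1  s8:1  s9:1  s10:0  s11:0 → peak 7
Best is T2@1, peak 5.

5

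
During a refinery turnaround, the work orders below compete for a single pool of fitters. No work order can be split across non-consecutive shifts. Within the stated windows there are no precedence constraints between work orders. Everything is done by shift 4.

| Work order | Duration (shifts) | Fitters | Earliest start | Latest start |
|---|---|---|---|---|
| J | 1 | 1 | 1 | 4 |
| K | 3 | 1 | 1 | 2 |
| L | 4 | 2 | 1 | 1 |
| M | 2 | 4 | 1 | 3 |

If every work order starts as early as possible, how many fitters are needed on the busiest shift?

8

Early-start schedule: J@1, K@1, L@1, M@1.
Load per shift: shift 1: 8, shift 2: 7, shift 3: 3, shift 4: 2.
Peak is 8.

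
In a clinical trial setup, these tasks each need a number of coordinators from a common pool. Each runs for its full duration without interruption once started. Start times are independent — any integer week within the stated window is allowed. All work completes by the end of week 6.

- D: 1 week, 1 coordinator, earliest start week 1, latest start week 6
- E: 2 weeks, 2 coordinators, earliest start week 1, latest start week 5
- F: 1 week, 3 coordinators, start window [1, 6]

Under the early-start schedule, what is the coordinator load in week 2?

At early start, week 2 has: E.
Demand: 2 = 2.

2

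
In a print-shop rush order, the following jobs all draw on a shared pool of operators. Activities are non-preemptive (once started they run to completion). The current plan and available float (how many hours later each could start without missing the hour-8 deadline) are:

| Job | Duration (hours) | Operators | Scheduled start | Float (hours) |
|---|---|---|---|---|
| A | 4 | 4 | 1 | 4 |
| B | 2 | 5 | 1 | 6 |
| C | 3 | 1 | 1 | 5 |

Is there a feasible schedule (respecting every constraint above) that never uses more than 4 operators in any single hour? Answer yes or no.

no

The minimum achievable peak is 5; 4 < 5, so no feasible schedule stays within the cap.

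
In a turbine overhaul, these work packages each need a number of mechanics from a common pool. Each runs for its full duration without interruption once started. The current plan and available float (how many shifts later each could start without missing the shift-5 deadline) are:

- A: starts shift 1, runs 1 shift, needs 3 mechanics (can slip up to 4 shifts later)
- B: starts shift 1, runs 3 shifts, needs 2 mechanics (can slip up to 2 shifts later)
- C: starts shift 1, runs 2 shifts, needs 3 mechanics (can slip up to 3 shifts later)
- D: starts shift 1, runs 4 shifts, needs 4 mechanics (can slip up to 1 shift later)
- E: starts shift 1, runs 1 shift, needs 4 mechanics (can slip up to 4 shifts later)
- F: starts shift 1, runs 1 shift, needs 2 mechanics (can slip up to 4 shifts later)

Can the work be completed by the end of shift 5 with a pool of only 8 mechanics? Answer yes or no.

no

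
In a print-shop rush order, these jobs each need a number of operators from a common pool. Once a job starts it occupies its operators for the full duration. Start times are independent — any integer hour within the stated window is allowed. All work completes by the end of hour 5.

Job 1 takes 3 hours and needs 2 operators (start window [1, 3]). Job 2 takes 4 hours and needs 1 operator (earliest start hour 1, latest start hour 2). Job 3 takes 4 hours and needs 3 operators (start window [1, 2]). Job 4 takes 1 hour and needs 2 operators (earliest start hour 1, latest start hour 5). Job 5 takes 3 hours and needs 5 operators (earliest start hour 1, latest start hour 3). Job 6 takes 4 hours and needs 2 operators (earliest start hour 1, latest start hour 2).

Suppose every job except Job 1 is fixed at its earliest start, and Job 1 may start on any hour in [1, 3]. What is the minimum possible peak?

13

Job 1@1: h1:15  h2:13  h3:13  h4:6  h5:0 → peak 15
Job 1@2: h1:13  h2:13  h3:13  h4:8  h5:0 → peak 13
Job 1@3: h1:13  h2:11  h3:13  h4:8  h5:2 → peak 13
Best is Job 1@2, peak 13.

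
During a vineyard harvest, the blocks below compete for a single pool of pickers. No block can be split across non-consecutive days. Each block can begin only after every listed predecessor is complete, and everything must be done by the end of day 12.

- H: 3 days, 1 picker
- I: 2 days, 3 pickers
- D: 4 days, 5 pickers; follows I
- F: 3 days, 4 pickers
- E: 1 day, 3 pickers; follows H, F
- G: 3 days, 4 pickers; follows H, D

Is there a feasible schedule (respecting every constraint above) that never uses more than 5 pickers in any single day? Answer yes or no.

The minimum achievable peak is 6; 5 < 6, so no feasible schedule stays within the cap.

no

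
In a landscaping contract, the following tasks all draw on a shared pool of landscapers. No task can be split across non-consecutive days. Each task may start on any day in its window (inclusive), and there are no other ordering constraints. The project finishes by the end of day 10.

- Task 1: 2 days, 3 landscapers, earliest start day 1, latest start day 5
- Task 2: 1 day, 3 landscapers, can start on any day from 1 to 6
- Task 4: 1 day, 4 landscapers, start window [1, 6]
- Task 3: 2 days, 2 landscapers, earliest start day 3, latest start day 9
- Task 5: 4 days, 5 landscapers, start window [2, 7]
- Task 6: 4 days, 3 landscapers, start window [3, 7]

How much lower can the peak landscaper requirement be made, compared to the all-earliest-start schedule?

4

Early-start peak: d1:10  d2:8  d3:10  d4:10  d5:8  d6:3  d7:0  d8:0  d9:0  d10:0 ⇒ 10.
Leveled (Task 1@2, Task 2@2, Task 4@1, Task 3@4, Task 5@7, Task 6@3): d1:4  d2:6  d3:6  d4:5  d5:5  d6:3  d7:5  d8:5  d9:5  d10:5 ⇒ 6.
Reduction 10 − 6 = 4.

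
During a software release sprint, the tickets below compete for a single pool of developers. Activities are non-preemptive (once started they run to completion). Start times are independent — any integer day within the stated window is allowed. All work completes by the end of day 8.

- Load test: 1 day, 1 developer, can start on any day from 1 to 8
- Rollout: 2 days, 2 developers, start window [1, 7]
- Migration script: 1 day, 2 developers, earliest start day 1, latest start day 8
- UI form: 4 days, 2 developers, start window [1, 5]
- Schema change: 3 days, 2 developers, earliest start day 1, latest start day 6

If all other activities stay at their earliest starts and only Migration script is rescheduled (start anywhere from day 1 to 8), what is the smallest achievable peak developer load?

7

Migration script@1: d1:9  d2:6  d3:4  d4:2  d5:0  d6:0  d7:0  d8:0 → peak 9
Migration script@2: d1:7  d2:8  d3:4  d4:2  d5:0  d6:0  d7:0  d8:0 → peak 8
Migration script@3: d1:7  d2:6  d3:6  d4:2  d5:0  d6:0  d7:0  d8:0 → peak 7
Migration script@4: d1:7  d2:6  d3:4  d4:4  d5:0  d6:0  d7:0  d8:0 → peak 7
Migration script@5: d1:7  d2:6  d3:4  d4:2  d5:2  d6:0  d7:0  d8:0 → peak 7
Migration script@6: d1:7  d2:6  d3:4  d4:2  d5:0  d6:2  d7:0  d8:0 → peak 7
Migration script@7: d1:7  d2:6  d3:4  d4:2  d5:0  d6:0  d7:2  d8:0 → peak 7
Migration script@8: d1:7  d2:6  d3:4  d4:2  d5:0  d6:0  d7:0  d8:2 → peak 7
Best is Migration script@3, peak 7.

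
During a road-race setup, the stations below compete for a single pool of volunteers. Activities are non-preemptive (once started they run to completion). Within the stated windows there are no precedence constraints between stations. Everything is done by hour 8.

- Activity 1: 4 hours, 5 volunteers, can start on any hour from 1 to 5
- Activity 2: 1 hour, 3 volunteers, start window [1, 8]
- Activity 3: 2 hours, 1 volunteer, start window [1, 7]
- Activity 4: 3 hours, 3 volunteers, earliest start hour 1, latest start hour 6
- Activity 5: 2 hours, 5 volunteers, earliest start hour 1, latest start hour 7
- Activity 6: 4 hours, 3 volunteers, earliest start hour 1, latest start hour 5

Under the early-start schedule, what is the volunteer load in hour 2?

At early start, hour 2 has: Activity 1, Activity 3, Activity 4, Activity 5, Activity 6.
Demand: 5 + 1 + 3 + 5 + 3 = 17.

17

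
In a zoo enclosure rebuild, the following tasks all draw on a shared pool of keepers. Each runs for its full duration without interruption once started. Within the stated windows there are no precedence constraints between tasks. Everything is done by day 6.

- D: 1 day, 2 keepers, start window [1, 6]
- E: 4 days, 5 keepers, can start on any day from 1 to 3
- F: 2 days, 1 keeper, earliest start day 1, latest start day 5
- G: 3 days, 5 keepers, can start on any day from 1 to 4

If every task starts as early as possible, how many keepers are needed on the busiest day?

13

Early-start schedule: D@1, E@1, F@1, G@1.
Load per day: day 1: 13, day 2: 11, day 3: 10, day 4: 5, day 5: 0, day 6: 0.
Peak is 13.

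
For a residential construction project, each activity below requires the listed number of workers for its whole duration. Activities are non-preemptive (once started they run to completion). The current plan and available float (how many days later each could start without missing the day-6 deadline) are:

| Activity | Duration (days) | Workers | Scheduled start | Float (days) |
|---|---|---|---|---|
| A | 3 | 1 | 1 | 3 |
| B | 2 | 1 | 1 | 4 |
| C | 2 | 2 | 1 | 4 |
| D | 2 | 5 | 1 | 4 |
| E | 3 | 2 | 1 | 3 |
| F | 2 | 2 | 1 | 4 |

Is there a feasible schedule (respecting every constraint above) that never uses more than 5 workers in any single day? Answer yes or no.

no

The minimum achievable peak is 6; 5 < 6, so no feasible schedule stays within the cap.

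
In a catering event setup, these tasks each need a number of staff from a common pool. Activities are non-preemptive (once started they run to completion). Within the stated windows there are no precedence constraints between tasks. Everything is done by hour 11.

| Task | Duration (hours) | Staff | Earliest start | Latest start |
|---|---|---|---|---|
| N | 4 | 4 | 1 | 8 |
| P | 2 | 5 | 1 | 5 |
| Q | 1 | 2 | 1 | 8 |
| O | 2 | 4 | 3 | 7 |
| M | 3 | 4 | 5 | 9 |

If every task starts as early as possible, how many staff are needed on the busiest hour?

Early-start schedule: N@1, P@1, Q@1, O@3, M@5.
Load per hour: hour 1: 11, hour 2: 9, hour 3: 8, hour 4: 8, hour 5: 4, hour 6: 4, hour 7: 4, hour 8: 0, hour 9: 0, hour 10: 0, hour 11: 0.
Peak is 11.

11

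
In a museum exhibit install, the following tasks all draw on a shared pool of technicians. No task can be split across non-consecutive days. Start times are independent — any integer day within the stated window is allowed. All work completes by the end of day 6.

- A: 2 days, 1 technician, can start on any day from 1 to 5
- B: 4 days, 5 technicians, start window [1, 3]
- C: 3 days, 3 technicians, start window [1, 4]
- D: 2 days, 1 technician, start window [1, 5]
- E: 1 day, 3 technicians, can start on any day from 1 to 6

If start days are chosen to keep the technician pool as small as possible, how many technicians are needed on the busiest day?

8

Early-start (A@1, B@1, C@1, D@1, E@1) gives peak 13: d1:13  d2:10  d3:8  d4:5  d5:0  d6:0.
Shift C→3, E→5.
Schedule A@1, B@1, C@3, D@1, E@5: d1:7  d2:7  d3:8  d4:8  d5:6  d6:0 — peak 8.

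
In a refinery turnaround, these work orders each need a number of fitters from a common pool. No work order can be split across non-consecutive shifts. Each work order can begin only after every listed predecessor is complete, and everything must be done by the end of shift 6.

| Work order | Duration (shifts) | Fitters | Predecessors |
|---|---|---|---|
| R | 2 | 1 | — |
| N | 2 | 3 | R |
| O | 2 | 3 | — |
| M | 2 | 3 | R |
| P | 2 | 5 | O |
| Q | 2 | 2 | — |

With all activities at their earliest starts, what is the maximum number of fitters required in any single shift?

Early-start schedule: R@1, N@3, O@1, M@3, P@3, Q@1.
Load per shift: shift 1: 6, shift 2: 6, shift 3: 11, shift 4: 11, shift 5: 0, shift 6: 0.
Peak is 11.

11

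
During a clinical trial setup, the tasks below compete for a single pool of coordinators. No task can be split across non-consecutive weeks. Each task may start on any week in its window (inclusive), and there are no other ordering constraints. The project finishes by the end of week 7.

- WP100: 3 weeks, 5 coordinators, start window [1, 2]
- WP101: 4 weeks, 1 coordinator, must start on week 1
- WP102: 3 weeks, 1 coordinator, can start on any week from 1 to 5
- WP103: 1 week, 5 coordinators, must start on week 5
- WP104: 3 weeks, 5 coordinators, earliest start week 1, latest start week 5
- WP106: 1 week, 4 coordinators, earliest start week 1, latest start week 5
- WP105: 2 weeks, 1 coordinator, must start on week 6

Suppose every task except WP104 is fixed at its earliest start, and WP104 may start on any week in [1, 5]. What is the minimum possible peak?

11

WP104@1: w1:16  w2:12  w3:12  w4:1  w5:5  w6:1  w7:1 → peak 16
WP104@2: w1:11  w2:12  w3:12  w4:6  w5:5  w6:1  w7:1 → peak 12
WP104@3: w1:11  w2:7  w3:12  w4:6  w5:10  w6:1  w7:1 → peak 12
WP104@4: w1:11  w2:7  w3:7  w4:6  w5:10  w6:6  w7:1 → peak 11
WP104@5: w1:11  w2:7  w3:7  w4:1  w5:10  w6:6  w7:6 → peak 11
Best is WP104@4, peak 11.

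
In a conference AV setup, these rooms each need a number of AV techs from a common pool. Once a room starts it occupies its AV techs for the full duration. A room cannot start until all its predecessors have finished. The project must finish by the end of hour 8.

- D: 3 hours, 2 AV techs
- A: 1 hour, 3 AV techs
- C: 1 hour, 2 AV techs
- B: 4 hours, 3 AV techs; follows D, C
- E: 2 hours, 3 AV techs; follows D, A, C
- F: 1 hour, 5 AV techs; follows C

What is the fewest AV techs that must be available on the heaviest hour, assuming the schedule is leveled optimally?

6

Early-start (D@1, A@1, C@1, B@4, E@4, F@2) gives peak 7: h1:7  h2:7  h3:2  h4:6  h5:6  h6:3  h7:3  h8:0.
Shift C→2, F→8.
Schedule D@1, A@1, C@2, B@4, E@4, F@8: h1:5  h2:4  h3:2  h4:6  h5:6  h6:3  h7:3  h8:5 — peak 6.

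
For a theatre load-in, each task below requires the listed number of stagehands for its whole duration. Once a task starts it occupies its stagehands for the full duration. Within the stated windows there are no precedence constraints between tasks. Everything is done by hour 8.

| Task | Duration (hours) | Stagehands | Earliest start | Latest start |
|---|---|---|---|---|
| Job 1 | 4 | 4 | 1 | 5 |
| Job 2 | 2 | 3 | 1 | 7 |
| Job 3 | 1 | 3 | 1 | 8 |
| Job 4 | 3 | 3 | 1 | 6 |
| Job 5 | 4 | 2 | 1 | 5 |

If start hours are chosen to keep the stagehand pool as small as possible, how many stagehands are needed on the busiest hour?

6

Early-start (Job 1@1, Job 2@1, Job 3@1, Job 4@1, Job 5@1) gives peak 15: h1:15  h2:12  h3:9  h4:6  h5:0  h6:0  h7:0  h8:0.
Shift Job 2→5, Job 3→5, Job 4→6.
Schedule Job 1@1, Job 2@5, Job 3@5, Job 4@6, Job 5@1: h1:6  h2:6  h3:6  h4:6  h5:6  h6:6  h7:3  h8:3 — peak 6.
Total stagehand-hours = 42 over 8 hours ⇒ peak ≥ ⌈42/8⌉ = 6, so 6 is optimal.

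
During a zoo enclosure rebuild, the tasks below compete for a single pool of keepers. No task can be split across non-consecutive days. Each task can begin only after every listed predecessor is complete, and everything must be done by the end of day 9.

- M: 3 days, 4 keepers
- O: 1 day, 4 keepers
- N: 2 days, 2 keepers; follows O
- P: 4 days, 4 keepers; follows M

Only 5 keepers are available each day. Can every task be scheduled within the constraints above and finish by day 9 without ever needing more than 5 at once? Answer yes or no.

no

The minimum achievable peak is 6; 5 < 6, so no feasible schedule stays within the cap.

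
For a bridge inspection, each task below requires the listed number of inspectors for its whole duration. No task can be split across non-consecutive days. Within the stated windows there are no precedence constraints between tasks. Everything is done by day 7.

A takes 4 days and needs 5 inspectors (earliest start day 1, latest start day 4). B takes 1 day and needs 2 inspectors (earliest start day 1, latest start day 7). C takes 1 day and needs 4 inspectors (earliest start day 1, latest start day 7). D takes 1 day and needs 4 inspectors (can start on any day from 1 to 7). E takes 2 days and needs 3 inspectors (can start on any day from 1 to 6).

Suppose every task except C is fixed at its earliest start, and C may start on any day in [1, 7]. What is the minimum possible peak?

14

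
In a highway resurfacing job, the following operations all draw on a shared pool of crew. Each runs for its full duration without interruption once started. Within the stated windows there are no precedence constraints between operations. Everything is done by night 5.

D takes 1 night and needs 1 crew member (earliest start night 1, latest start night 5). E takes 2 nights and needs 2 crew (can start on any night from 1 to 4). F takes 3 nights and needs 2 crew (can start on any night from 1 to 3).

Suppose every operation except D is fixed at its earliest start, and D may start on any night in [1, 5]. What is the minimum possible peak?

4

D@1: n1:5  n2:4  n3:2  n4:0  n5:0 → peak 5
D@2: n1:4  n2:5  n3:2  n4:0  n5:0 → peak 5
D@3: n1:4  n2:4  n3:3  n4:0  n5:0 → peak 4
D@4: n1:4  n2:4  n3:2  n4:1  n5:0 → peak 4
D@5: n1:4  n2:4  n3:2  n4:0  n5:1 → peak 4
Best is D@3, peak 4.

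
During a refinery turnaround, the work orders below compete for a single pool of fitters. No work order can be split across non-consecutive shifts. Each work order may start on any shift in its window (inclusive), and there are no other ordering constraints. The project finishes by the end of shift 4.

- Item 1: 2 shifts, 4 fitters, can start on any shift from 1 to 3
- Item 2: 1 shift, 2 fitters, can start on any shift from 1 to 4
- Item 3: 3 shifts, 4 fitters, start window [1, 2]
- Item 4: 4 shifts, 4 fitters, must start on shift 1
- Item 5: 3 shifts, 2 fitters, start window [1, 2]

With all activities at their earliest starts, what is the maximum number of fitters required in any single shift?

Early-start schedule: Item 1@1, Item 2@1, Item 3@1, Item 4@1, Item 5@1.
Load per shift: shift 1: 16, shift 2: 14, shift 3: 10, shift 4: 4.
Peak is 16.

16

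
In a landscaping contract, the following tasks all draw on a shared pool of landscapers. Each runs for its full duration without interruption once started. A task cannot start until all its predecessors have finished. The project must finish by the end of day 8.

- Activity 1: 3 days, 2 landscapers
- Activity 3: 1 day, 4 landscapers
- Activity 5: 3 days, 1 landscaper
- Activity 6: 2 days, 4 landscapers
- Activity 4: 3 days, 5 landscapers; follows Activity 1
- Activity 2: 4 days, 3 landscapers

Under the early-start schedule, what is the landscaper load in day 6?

At early start, day 6 has: Activity 4.
Demand: 5 = 5.

5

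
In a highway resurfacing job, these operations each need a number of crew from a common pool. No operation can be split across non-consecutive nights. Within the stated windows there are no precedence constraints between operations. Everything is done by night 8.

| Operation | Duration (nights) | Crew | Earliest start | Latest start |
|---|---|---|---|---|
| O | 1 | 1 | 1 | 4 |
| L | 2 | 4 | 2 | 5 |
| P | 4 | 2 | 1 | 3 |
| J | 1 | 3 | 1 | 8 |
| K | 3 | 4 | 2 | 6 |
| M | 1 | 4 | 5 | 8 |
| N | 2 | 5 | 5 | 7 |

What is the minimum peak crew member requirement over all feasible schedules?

Early-start (O@1, L@2, P@1, J@1, K@2, M@5, N@5) gives peak 10: n1:6  n2:10  n3:10  n4:6  n5:9  n6:5  n7:0  n8:0.
Shift K→4, N→7.
Schedule O@1, L@2, P@1, J@1, K@4, M@5, N@7: n1:6  n2:6  n3:6  n4:6  n5:8  n6:4  n7:5  n8:5 — peak 8.

8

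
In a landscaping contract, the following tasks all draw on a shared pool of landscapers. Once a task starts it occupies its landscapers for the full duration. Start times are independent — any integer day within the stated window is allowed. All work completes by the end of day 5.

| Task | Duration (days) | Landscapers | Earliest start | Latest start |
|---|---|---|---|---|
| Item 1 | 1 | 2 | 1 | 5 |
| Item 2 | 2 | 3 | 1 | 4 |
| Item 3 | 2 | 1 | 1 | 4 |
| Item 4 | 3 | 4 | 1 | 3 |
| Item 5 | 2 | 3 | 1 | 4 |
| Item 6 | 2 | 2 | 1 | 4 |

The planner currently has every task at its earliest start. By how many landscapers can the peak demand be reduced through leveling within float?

8

Early-start peak: d1:15  d2:13  d3:4  d4:0  d5:0 ⇒ 15.
Leveled (Item 1@1, Item 2@1, Item 3@1, Item 4@3, Item 5@2, Item 6@4): d1:6  d2:7  d3:7  d4:6  d5:6 ⇒ 7.
Reduction 15 − 7 = 8.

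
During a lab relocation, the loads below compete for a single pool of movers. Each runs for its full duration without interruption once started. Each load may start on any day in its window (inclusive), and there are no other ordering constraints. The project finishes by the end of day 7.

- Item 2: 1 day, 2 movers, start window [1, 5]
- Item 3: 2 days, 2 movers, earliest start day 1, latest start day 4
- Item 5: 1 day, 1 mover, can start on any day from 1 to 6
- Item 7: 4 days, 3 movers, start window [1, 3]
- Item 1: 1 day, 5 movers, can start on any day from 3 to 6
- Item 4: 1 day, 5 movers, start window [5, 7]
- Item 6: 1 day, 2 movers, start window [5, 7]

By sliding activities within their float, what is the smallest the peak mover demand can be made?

5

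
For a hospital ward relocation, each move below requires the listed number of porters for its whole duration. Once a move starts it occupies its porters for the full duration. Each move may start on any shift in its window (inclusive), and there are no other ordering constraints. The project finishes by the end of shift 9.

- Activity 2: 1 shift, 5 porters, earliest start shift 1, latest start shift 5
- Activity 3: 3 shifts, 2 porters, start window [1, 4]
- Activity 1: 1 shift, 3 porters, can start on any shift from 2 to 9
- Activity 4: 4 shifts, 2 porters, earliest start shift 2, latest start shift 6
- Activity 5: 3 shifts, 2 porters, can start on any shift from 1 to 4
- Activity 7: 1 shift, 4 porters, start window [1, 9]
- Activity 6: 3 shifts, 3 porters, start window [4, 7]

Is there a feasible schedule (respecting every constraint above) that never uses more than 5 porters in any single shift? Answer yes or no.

yes

Schedule Activity 2@1, Activity 3@2, Activity 1@2, Activity 4@5, Activity 5@3, Activity 7@9, Activity 6@6: s1:5  s2:5  s3:4  s4:4  s5:4  s6:5  s7:5  s8:5  s9:4 — peak 5 ≤ 5.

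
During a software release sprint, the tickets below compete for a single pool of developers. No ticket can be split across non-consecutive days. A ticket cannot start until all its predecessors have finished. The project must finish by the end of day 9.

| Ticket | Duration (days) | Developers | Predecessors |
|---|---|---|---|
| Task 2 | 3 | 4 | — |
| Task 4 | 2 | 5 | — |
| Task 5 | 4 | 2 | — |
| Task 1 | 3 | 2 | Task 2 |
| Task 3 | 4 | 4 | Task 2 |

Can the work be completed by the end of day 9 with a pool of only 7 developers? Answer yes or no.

yes

Schedule Task 2@1, Task 4@8, Task 5@1, Task 1@5, Task 3@4: d1:6  d2:6  d3:6  d4:6  d5:6  d6:6  d7:6  d8:5  d9:5 — peak 6 ≤ 7.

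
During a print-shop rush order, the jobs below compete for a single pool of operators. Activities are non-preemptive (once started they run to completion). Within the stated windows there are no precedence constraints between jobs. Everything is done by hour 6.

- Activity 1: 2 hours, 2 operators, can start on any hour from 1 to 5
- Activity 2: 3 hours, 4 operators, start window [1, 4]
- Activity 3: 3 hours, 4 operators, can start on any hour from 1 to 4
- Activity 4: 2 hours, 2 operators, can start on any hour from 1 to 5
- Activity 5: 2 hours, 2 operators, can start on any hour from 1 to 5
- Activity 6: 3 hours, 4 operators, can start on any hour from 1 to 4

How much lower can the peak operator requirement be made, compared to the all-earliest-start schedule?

Early-start peak: h1:18  h2:18  h3:12  h4:0  h5:0  h6:0 ⇒ 18.
Leveled (Activity 1@1, Activity 2@1, Activity 3@1, Activity 4@3, Activity 5@4, Activity 6@4): h1:10  h2:10  h3:10  h4:8  h5:6  h6:4 ⇒ 10.
Reduction 18 − 10 = 8.

8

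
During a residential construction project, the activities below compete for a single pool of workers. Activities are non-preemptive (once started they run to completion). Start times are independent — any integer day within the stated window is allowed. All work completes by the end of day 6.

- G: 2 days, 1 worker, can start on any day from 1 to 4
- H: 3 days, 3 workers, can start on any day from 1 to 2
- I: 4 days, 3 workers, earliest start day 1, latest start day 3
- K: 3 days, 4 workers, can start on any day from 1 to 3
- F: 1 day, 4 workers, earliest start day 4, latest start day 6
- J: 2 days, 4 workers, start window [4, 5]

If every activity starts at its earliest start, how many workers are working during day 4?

11

At early start, day 4 has: I, F, J.
Demand: 3 + 4 + 4 = 11.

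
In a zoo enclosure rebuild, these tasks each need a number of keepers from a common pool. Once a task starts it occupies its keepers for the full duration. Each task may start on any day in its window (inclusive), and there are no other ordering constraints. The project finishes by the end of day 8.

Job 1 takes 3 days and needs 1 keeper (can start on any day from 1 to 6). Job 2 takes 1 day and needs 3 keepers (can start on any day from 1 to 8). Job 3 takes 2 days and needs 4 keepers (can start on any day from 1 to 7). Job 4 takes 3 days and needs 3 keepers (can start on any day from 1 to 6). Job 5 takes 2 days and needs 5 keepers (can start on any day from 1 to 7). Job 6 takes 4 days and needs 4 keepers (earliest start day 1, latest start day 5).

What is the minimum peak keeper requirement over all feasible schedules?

Early-start (Job 1@1, Job 2@1, Job 3@1, Job 4@1, Job 5@1, Job 6@1) gives peak 20: d1:20  d2:17  d3:8  d4:4  d5:0  d6:0  d7:0  d8:0.
Shift Job 2→4, Job 3→3, Job 4→5, Job 6→5.
Schedule Job 1@1, Job 2@4, Job 3@3, Job 4@5, Job 5@1, Job 6@5: d1:6  d2:6  d3:5  d4:7  d5:7  d6:7  d7:7  d8:4 — peak 7.
Total keeper-days = 49 over 8 days ⇒ peak ≥ ⌈49/8⌉ = 7, so 7 is optimal.

7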